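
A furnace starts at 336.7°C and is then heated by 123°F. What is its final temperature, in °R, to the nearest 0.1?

The 123°F change is an interval, so only the factor 5/9 applies: +123 × 5/9 = +68.3333°C.
Final Celsius temperature: 336.7000 + 68.3333 = 405.0333°C.
In Rankine: 405.0333 × 1.8 + 491.67 = 1220.7°R.

1220.7°R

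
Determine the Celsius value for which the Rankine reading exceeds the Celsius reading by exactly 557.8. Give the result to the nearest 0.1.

82.7°C

Let C be the Celsius reading. The Rankine reading is R = 1.8·C + 491.67.
Require R - C = 557.8: (0.8)·C + 491.67 = 557.8.
C = (557.8 - 491.67) / (0.8) = 82.7.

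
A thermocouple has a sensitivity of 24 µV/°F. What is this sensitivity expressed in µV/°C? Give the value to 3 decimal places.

43.200 µV/°C

The quantity depends on a temperature interval, so only the ratio of degree sizes applies; the offset between the scales is irrelevant.
A change of 1°C is a change of 1.8°F, so per °C the value is 24 × 1.8 = 43.200.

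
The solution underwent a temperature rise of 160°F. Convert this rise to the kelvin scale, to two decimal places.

An interval of 1°F corresponds to 5/9 K.
160 × 5/9 = 88.89.

88.89 K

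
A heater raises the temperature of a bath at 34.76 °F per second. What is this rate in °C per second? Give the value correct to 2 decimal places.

19.31 °C/second

Since only a temperature interval is involved, the additive offset between the scales drops out.
A change of 1°F is a change of 5/9°C, so 34.76 × 5/9 = 19.31.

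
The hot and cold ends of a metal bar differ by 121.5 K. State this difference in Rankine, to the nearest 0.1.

218.7°R

Only the scale ratio 1.8 matters for a change in temperature.
121.5 × 1.8 = 218.7.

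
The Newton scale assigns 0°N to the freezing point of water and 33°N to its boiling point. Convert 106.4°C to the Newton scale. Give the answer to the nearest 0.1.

Linearly onto the Newton scale: 0 + (106.4000 / 100) × (33 - 0) = 35.1°N.

35.1°N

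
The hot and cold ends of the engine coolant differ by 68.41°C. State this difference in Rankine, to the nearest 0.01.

123.14°R

Only the scale ratio 1.8 matters for a change in temperature.
68.41 × 1.8 = 123.14.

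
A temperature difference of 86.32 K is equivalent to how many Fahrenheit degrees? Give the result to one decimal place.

An interval of 1 K corresponds to 1.8°F.
86.32 × 1.8 = 155.4.

155.4°F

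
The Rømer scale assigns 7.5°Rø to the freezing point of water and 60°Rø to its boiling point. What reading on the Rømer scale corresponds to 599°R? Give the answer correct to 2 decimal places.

38.80°Rø

First in Celsius: (599 - 491.67) × 5/9 = 59.6278°C.
Linearly onto the Rømer scale: 7.5 + (59.6278 / 100) × (60 - 7.5) = 38.80°Rø.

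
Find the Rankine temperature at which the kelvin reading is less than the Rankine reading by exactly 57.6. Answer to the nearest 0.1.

Let R be the Rankine reading. The kelvin reading is K = 5/9·R.
Require K - R = -57.6: (-4/9)·R = -57.6.
R = (-57.6) / (-4/9) = 129.6.

129.6°R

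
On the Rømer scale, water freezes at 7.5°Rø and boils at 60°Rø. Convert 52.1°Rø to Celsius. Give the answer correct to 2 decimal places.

Linear interpolation between the fixed points: C = (52.1 - 7.5) × 100 / (60 - 7.5) = 84.9524°C.

84.95°C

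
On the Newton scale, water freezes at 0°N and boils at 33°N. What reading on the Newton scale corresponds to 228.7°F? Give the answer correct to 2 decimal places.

First in Celsius: (228.7 - 32) × 5/9 = 109.2778°C.
Linearly onto the Newton scale: 0 + (109.2778 / 100) × (33 - 0) = 36.06°N.

36.06°N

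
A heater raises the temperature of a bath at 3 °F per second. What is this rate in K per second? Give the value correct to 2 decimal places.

The quantity depends on a temperature interval, so only the ratio of degree sizes applies; the offset between the scales is irrelevant.
A change of 1°F is a change of 5/9 K, so 3 × 5/9 = 1.67.

1.67 K/second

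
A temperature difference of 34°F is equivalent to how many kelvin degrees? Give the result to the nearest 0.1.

An interval of 1°F corresponds to 5/9 K.
34 × 5/9 = 18.9.

18.9 K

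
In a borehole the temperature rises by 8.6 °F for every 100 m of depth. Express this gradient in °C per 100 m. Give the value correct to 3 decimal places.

Since only a temperature interval is involved, the additive offset between the scales drops out.
A change of 1°F is a change of 5/9°C, so 8.6 × 5/9 = 4.778.

4.778 °C/100 m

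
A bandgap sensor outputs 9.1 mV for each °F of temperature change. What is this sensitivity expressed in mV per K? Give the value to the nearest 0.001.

16.380 mV per K

The quantity depends on a temperature interval, so only the ratio of degree sizes applies; the offset between the scales is irrelevant.
A change of 1 K is a change of 1.8°F, so per K the value is 9.1 × 1.8 = 16.380.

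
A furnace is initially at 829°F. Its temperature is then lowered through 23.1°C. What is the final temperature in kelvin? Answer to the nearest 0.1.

Initial temperature in Celsius: (829 - 32) × 5/9 = 442.7778°C.
Final Celsius temperature: 442.7778 - 23.1000 = 419.6778°C.
In kelvin: 419.6778 + 273.15 = 692.8 K.

692.8 K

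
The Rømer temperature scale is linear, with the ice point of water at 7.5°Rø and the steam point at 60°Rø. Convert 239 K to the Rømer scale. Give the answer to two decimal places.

-10.43°Rø

First in Celsius: 239 - 273.15 = -34.1500°C.
Linearly onto the Rømer scale: 7.5 + (-34.1500 / 100) × (60 - 7.5) = -10.43°Rø.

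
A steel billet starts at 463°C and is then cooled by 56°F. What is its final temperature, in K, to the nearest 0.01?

The 56°F change is an interval, so only the factor 5/9 applies: -56 × 5/9 = -31.1111°C.
Final Celsius temperature: 463.0000 - 31.1111 = 431.8889°C.
In kelvin: 431.8889 + 273.15 = 705.04 K.

705.04 K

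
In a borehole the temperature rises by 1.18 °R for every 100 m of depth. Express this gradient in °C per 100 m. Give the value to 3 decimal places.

0.656 °C/100 m

Since only a temperature interval is involved, the additive offset between the scales drops out.
A change of 1°R is a change of 5/9°C, so 1.18 × 5/9 = 0.656.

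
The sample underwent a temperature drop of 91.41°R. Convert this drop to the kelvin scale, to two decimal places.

For a temperature interval the offset drops out; only the factor 5/9 applies.
91.41 × 5/9 = 50.78.

50.78 K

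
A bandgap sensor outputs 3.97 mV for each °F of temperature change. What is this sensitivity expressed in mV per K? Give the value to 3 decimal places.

The quantity depends on a temperature interval, so only the ratio of degree sizes applies; the offset between the scales is irrelevant.
A change of 1 K is a change of 1.8°F, so per K the value is 3.97 × 1.8 = 7.146.

7.146 mV per K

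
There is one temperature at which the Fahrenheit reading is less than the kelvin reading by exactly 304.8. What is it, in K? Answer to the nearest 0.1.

Let K be the kelvin reading. The Fahrenheit reading is F = 1.8·K - 459.67.
Require F - K = -304.8: (0.8)·K - 459.67 = -304.8.
K = (-304.8 + 459.67) / (0.8) = 193.6.

193.6 K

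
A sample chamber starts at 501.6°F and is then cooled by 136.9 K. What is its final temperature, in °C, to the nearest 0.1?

Initial temperature in Celsius: (501.6 - 32) × 5/9 = 260.8889°C.
The 136.9 K change is an interval; Kelvin and Celsius degrees are the same size, so ΔC = -136.9°C.
Final Celsius temperature: 260.8889 - 136.9000 = 123.9889°C.

124.0°C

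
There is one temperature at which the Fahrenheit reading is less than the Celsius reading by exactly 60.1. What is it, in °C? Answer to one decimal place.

Let C be the Celsius reading. The Fahrenheit reading is F = 1.8·C + 32.
Require F - C = -60.1: (0.8)·C + 32 = -60.1.
C = (-60.1 - 32) / (0.8) = -115.1.

-115.1°C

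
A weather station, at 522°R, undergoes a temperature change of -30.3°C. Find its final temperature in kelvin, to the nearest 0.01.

Initial temperature in Celsius: (522 - 491.67) × 5/9 = 16.8500°C.
Final Celsius temperature: 16.8500 - 30.3000 = -13.4500°C.
In kelvin: -13.4500 + 273.15 = 259.70 K.

259.70 K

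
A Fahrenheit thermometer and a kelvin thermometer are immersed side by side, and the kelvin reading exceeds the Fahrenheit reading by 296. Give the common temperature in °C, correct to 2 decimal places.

Let x be the Fahrenheit reading; then the kelvin reading is 5/9·x + 255.372.
(5/9·x + 255.372) - x = 296  ⇒  (-4/9)·x = 40.6278  ⇒  x = -91.4125°F.
In Celsius: (-91.4125 - 32) × 5/9 = -68.56°C.

-68.56°C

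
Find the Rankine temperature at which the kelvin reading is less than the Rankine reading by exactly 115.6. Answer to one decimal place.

260.1°R

Let R be the Rankine reading. The kelvin reading is K = 5/9·R.
Require K - R = -115.6: (-4/9)·R = -115.6.
R = (-115.6) / (-4/9) = 260.1.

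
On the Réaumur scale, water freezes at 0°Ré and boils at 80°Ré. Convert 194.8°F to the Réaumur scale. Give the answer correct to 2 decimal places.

First in Celsius: (194.8 - 32) × 5/9 = 90.4444°C.
Linearly onto the Réaumur scale: 0 + (90.4444 / 100) × (80 - 0) = 72.36°Ré.

72.36°Ré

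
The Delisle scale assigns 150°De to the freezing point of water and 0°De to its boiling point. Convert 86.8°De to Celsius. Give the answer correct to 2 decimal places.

Linear interpolation between the fixed points: C = (86.8 - 150) × 100 / (0 - 150) = 42.1333°C.

42.13°C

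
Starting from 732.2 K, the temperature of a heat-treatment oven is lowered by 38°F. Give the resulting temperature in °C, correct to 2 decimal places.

Initial temperature in Celsius: 732.2 - 273.15 = 459.0500°C.
The 38°F change is an interval, so only the factor 5/9 applies: -38 × 5/9 = -21.1111°C.
Final Celsius temperature: 459.0500 - 21.1111 = 437.9389°C.

437.94°C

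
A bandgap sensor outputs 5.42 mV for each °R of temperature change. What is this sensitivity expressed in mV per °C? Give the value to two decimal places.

9.76 mV per °C

Since only a temperature interval is involved, the additive offset between the scales drops out.
A change of 1°C is a change of 1.8°R, so per °C the value is 5.42 × 1.8 = 9.76.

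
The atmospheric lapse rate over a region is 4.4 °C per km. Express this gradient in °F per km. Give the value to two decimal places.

7.92 °F/km

The quantity depends on a temperature interval, so only the ratio of degree sizes applies; the offset between the scales is irrelevant.
A change of 1°C is a change of 1.8°F, so 4.4 × 1.8 = 7.92.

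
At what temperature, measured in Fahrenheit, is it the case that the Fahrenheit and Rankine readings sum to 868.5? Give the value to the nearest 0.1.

Let F be the Fahrenheit reading. The Rankine reading is R = 1·F + 459.67.
Require F + R = 868.5: (2)·F + 459.67 = 868.5.
F = (868.5 - 459.67) / (2) = 204.4.

204.4°F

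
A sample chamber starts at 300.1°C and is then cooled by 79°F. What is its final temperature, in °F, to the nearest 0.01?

The 79°F change is an interval, so only the factor 5/9 applies: -79 × 5/9 = -43.8889°C.
Final Celsius temperature: 300.1000 - 43.8889 = 256.2111°C.
In Fahrenheit: 256.2111 × 1.8 + 32 = 493.18°F.

493.18°F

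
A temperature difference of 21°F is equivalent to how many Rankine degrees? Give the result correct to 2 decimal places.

21.00°R

Fahrenheit and Rankine degrees are the same size, so the interval is unchanged: 21.00.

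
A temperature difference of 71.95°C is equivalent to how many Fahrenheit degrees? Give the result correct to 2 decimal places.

Only the scale ratio 1.8 matters for a change in temperature.
71.95 × 1.8 = 129.51.

129.51°F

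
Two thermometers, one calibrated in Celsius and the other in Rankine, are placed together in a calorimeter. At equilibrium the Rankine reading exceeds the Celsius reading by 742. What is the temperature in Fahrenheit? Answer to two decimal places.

595.24°F

Let x be the Celsius reading; then the Rankine reading is 1.8·x + 491.67.
(1.8·x + 491.67) - x = 742  ⇒  (0.8)·x = 250.33  ⇒  x = 312.9125°C.
In Fahrenheit: 312.9125 × 1.8 + 32 = 595.24°F.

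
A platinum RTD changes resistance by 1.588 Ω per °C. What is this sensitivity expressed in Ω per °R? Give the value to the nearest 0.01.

The quantity depends on a temperature interval, so only the ratio of degree sizes applies; the offset between the scales is irrelevant.
A change of 1°R is a change of 5/9°C, so per °R the value is 1.588 × 5/9 = 0.88.

0.88 Ω per °R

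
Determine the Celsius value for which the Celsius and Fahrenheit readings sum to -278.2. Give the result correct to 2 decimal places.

-110.79°C

Let C be the Celsius reading. The Fahrenheit reading is F = 1.8·C + 32.
Require C + F = -278.2: (2.8)·C + 32 = -278.2.
C = (-278.2 - 32) / (2.8) = -110.79.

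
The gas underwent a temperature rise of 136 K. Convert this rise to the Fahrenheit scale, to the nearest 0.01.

An interval of 1 K corresponds to 1.8°F.
136 × 1.8 = 244.80.

244.80°F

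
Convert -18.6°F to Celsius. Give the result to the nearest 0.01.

In Celsius: (-18.6 - 32) × 5/9 = -28.1111°C.

-28.11°C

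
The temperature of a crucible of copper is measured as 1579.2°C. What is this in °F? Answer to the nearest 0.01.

2874.56°F

In Fahrenheit: 1579.2000 × 1.8 + 32 = 2874.56°F.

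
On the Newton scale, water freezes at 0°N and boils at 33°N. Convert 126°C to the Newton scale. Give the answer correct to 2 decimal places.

Linearly onto the Newton scale: 0 + (126.0000 / 100) × (33 - 0) = 41.58°N.

41.58°N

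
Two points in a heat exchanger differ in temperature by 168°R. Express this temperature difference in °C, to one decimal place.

93.3°C

An interval of 1°R corresponds to 5/9°C.
168 × 5/9 = 93.3.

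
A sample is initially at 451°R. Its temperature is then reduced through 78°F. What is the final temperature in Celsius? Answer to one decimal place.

Initial temperature in Celsius: (451 - 491.67) × 5/9 = -22.5944°C.
The 78°F change is an interval, so only the factor 5/9 applies: -78 × 5/9 = -43.3333°C.
Final Celsius temperature: -22.5944 - 43.3333 = -65.9278°C.

-65.9°C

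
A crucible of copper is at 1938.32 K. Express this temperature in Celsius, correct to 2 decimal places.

In Celsius: 1938.32 - 273.15 = 1665.1700°C.

1665.17°C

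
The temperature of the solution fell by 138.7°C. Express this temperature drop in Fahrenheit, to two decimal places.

249.66°F

An interval of 1°C corresponds to 1.8°F.
138.7 × 1.8 = 249.66.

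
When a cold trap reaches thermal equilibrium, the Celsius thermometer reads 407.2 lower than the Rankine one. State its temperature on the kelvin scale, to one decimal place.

Let x be the Rankine reading; then the Celsius reading is 5/9·x - 273.15.
(5/9·x - 273.15) - x = -407.2  ⇒  (-4/9)·x = -134.05  ⇒  x = 301.6125°R.
In Celsius: (301.6125 - 491.67) × 5/9 = -105.5875°C.
In kelvin: -105.5875 + 273.15 = 167.6 K.

167.6 K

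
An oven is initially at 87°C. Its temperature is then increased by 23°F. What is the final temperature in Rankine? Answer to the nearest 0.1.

The 23°F change is an interval, so only the factor 5/9 applies: +23 × 5/9 = +12.7778°C.
Final Celsius temperature: 87.0000 + 12.7778 = 99.7778°C.
In Rankine: 99.7778 × 1.8 + 491.67 = 671.3°R.

671.3°R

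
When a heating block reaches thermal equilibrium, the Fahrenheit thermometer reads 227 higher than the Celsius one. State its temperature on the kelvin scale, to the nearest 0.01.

Let x be the Celsius reading; then the Fahrenheit reading is 1.8·x + 32.
(1.8·x + 32) - x = 227  ⇒  (0.8)·x = 195  ⇒  x = 243.7500°C.
In kelvin: 243.7500 + 273.15 = 516.90 K.

516.90 K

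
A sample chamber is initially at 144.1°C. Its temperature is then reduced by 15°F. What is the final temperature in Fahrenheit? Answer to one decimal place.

The 15°F change is an interval, so only the factor 5/9 applies: -15 × 5/9 = -8.3333°C.
Final Celsius temperature: 144.1000 - 8.3333 = 135.7667°C.
In Fahrenheit: 135.7667 × 1.8 + 32 = 276.4°F.

276.4°F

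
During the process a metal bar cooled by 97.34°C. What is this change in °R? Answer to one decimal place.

175.2°R

For a temperature interval the offset drops out; only the factor 1.8 applies.
97.34 × 1.8 = 175.2.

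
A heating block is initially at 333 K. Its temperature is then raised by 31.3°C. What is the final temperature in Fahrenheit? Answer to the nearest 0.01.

196.07°F

Initial temperature in Celsius: 333 - 273.15 = 59.8500°C.
Final Celsius temperature: 59.8500 + 31.3000 = 91.1500°C.
In Fahrenheit: 91.1500 × 1.8 + 32 = 196.07°F.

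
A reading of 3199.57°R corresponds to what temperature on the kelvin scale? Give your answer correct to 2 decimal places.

1777.54 K

In Celsius: (3199.57 - 491.67) × 5/9 = 1504.3889°C.
In kelvin: 1504.3889 + 273.15 = 1777.54 K.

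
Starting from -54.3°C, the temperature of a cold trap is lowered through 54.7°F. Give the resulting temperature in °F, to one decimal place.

-120.4°F

The 54.7°F change is an interval, so only the factor 5/9 applies: -54.7 × 5/9 = -30.3889°C.
Final Celsius temperature: -54.3000 - 30.3889 = -84.6889°C.
In Fahrenheit: -84.6889 × 1.8 + 32 = -120.4°F.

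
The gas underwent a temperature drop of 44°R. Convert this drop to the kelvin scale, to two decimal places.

An interval of 1°R corresponds to 5/9 K.
44 × 5/9 = 24.44.

24.44 K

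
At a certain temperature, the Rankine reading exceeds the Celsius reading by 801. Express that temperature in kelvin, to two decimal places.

Let x be the Celsius reading; then the Rankine reading is 1.8·x + 491.67.
(1.8·x + 491.67) - x = 801  ⇒  (0.8)·x = 309.33  ⇒  x = 386.6625°C.
In kelvin: 386.6625 + 273.15 = 659.81 K.

659.81 K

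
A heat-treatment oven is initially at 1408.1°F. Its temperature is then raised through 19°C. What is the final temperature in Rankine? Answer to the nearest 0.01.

1901.97°R

Initial temperature in Celsius: (1408.1 - 32) × 5/9 = 764.5000°C.
Final Celsius temperature: 764.5000 + 19.0000 = 783.5000°C.
In Rankine: 783.5000 × 1.8 + 491.67 = 1901.97°R.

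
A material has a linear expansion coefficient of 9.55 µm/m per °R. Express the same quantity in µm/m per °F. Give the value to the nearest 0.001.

Since only a temperature interval is involved, the additive offset between the scales drops out.
A change of 1°F is a change of 1°R, so per °F the value is 9.55 × 1 = 9.550.

9.550 µm/m per °F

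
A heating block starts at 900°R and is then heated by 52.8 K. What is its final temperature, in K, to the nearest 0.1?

552.8 K

Initial temperature in Celsius: (900 - 491.67) × 5/9 = 226.8500°C.
The 52.8 K change is an interval; Kelvin and Celsius degrees are the same size, so ΔC = +52.8°C.
Final Celsius temperature: 226.8500 + 52.8000 = 279.6500°C.
In kelvin: 279.6500 + 273.15 = 552.8 K.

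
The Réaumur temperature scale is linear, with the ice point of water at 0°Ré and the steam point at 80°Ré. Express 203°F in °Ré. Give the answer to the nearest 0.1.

76.0°Ré

First in Celsius: (203 - 32) × 5/9 = 95.0000°C.
Linearly onto the Réaumur scale: 0 + (95.0000 / 100) × (80 - 0) = 76.0°Ré.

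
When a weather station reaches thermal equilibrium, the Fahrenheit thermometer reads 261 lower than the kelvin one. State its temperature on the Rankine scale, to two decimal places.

Let x be the kelvin reading; then the Fahrenheit reading is 1.8·x - 459.67.
(1.8·x - 459.67) - x = -261  ⇒  (0.8)·x = 198.67  ⇒  x = 248.3375 K.
In Celsius: 248.3375 - 273.15 = -24.8125°C.
In Rankine: -24.8125 × 1.8 + 491.67 = 447.01°R.

447.01°R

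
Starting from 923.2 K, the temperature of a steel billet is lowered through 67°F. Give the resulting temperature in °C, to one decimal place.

612.8°C

Initial temperature in Celsius: 923.2 - 273.15 = 650.0500°C.
The 67°F change is an interval, so only the factor 5/9 applies: -67 × 5/9 = -37.2222°C.
Final Celsius temperature: 650.0500 - 37.2222 = 612.8278°C.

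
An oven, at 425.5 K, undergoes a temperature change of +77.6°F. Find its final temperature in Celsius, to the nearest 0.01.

195.46°C

Initial temperature in Celsius: 425.5 - 273.15 = 152.3500°C.
The 77.6°F change is an interval, so only the factor 5/9 applies: +77.6 × 5/9 = +43.1111°C.
Final Celsius temperature: 152.3500 + 43.1111 = 195.4611°C.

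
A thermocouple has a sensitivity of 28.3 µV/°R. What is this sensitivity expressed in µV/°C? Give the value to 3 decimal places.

50.940 µV/°C

The quantity depends on a temperature interval, so only the ratio of degree sizes applies; the offset between the scales is irrelevant.
A change of 1°C is a change of 1.8°R, so per °C the value is 28.3 × 1.8 = 50.940.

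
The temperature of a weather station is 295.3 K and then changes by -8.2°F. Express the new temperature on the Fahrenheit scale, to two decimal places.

Initial temperature in Celsius: 295.3 - 273.15 = 22.1500°C.
The 8.2°F change is an interval, so only the factor 5/9 applies: -8.2 × 5/9 = -4.5556°C.
Final Celsius temperature: 22.1500 - 4.5556 = 17.5944°C.
In Fahrenheit: 17.5944 × 1.8 + 32 = 63.67°F.

63.67°F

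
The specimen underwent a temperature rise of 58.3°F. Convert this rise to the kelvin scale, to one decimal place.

Only the scale ratio 5/9 matters for a change in temperature.
58.3 × 5/9 = 32.4.

32.4 K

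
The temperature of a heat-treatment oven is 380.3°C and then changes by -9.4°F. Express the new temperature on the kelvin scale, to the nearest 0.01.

648.23 K

The 9.4°F change is an interval, so only the factor 5/9 applies: -9.4 × 5/9 = -5.2222°C.
Final Celsius temperature: 380.3000 - 5.2222 = 375.0778°C.
In kelvin: 375.0778 + 273.15 = 648.23 K.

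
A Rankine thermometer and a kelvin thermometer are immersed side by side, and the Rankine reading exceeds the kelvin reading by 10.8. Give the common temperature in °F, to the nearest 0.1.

-435.4°F

Let x be the Rankine reading; then the kelvin reading is 5/9·x.
(5/9·x) - x = -10.8  ⇒  (-4/9)·x = -10.8  ⇒  x = 24.3000°R.
In Celsius: (24.3 - 491.67) × 5/9 = -259.6500°C.
In Fahrenheit: -259.6500 × 1.8 + 32 = -435.4°F.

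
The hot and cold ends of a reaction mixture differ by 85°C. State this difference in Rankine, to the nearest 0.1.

153.0°R

An interval of 1°C corresponds to 1.8°R.
85 × 1.8 = 153.0.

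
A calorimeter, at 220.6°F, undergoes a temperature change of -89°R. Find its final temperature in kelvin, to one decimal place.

328.5 K

Initial temperature in Celsius: (220.6 - 32) × 5/9 = 104.7778°C.
The 89°R change is an interval, so only the factor 5/9 applies: -89 × 5/9 = -49.4444°C.
Final Celsius temperature: 104.7778 - 49.4444 = 55.3333°C.
In kelvin: 55.3333 + 273.15 = 328.5 K.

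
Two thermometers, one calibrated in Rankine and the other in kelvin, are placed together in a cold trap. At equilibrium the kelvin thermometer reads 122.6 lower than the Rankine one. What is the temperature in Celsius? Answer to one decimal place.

Let x be the Rankine reading; then the kelvin reading is 5/9·x.
(5/9·x) - x = -122.6  ⇒  (-4/9)·x = -122.6  ⇒  x = 275.8500°R.
In Celsius: (275.85 - 491.67) × 5/9 = -119.9°C.

-119.9°C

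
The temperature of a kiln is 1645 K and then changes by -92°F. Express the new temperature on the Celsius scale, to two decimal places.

1320.74°C

Initial temperature in Celsius: 1645 - 273.15 = 1371.8500°C.
The 92°F change is an interval, so only the factor 5/9 applies: -92 × 5/9 = -51.1111°C.
Final Celsius temperature: 1371.8500 - 51.1111 = 1320.7389°C.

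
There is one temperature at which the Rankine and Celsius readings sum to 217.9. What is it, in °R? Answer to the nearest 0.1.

Let R be the Rankine reading. The Celsius reading is C = 5/9·R - 273.15.
Require R + C = 217.9: (14/9)·R - 273.15 = 217.9.
R = (217.9 + 273.15) / (14/9) = 315.7.

315.7°R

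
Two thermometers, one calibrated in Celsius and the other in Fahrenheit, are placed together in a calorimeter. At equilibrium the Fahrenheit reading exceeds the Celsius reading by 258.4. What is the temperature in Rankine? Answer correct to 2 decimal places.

1001.07°R

Let x be the Celsius reading; then the Fahrenheit reading is 1.8·x + 32.
(1.8·x + 32) - x = 258.4  ⇒  (0.8)·x = 226.4  ⇒  x = 283.0000°C.
In Rankine: 283.0000 × 1.8 + 491.67 = 1001.07°R.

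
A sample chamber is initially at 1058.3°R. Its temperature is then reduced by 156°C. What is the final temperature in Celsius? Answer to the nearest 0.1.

Initial temperature in Celsius: (1058.3 - 491.67) × 5/9 = 314.7944°C.
Final Celsius temperature: 314.7944 - 156.0000 = 158.7944°C.

158.8°C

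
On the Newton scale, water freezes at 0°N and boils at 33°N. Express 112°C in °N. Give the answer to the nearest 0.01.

36.96°N

Linearly onto the Newton scale: 0 + (112.0000 / 100) × (33 - 0) = 36.96°N.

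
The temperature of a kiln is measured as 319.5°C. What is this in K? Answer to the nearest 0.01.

592.65 K

In kelvin: 319.5000 + 273.15 = 592.65 K.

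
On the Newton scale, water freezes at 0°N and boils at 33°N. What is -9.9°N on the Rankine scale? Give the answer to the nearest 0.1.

Linear interpolation between the fixed points: C = (-9.9 - 0) × 100 / (33 - 0) = -30.0000°C.
Then -30.0000 × 1.8 + 491.67 = 437.7°R.

437.7°R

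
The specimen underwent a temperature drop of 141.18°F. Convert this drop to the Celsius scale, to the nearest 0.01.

Only the scale ratio 5/9 matters for a change in temperature.
141.18 × 5/9 = 78.43.

78.43°C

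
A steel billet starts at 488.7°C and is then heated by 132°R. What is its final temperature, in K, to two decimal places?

The 132°R change is an interval, so only the factor 5/9 applies: +132 × 5/9 = +73.3333°C.
Final Celsius temperature: 488.7000 + 73.3333 = 562.0333°C.
In kelvin: 562.0333 + 273.15 = 835.18 K.

835.18 K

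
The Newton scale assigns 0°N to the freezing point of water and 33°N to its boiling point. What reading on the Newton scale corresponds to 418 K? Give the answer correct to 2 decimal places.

47.80°N

First in Celsius: 418 - 273.15 = 144.8500°C.
Linearly onto the Newton scale: 0 + (144.8500 / 100) × (33 - 0) = 47.80°N.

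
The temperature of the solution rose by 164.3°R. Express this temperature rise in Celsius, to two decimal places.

For a temperature interval the offset drops out; only the factor 5/9 applies.
164.3 × 5/9 = 91.28.

91.28°C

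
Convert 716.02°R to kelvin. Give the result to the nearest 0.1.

In Celsius: (716.02 - 491.67) × 5/9 = 124.6389°C.
In kelvin: 124.6389 + 273.15 = 397.8 K.

397.8 K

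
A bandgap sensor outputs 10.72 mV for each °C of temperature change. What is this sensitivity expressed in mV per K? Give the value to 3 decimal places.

10.720 mV per K

The quantity depends on a temperature interval, so only the ratio of degree sizes applies; the offset between the scales is irrelevant.
A change of 1 K is a change of 1°C, so per K the value is 10.72 × 1 = 10.720.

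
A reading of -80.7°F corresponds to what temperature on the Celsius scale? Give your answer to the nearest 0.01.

-62.61°C

In Celsius: (-80.7 - 32) × 5/9 = -62.6111°C.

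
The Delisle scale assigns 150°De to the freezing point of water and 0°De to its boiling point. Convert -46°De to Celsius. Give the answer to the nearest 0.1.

130.7°C

Linear interpolation between the fixed points: C = (-46 - 150) × 100 / (0 - 150) = 130.6667°C.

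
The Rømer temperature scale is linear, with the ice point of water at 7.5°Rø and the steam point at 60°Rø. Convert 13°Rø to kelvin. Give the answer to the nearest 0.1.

Linear interpolation between the fixed points: C = (13 - 7.5) × 100 / (60 - 7.5) = 10.4762°C.
Then 10.4762 + 273.15 = 283.6 K.

283.6 K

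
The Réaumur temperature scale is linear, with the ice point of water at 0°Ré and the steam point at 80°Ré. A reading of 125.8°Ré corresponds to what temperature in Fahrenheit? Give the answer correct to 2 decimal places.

Linear interpolation between the fixed points: C = (125.8 - 0) × 100 / (80 - 0) = 157.2500°C.
Then 157.2500 × 1.8 + 32 = 315.05°F.

315.05°F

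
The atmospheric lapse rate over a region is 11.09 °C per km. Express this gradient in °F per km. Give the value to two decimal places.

19.96 °F/km

Since only a temperature interval is involved, the additive offset between the scales drops out.
A change of 1°C is a change of 1.8°F, so 11.09 × 1.8 = 19.96.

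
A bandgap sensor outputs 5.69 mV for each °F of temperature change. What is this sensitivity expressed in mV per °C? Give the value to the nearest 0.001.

10.242 mV per °C

The quantity depends on a temperature interval, so only the ratio of degree sizes applies; the offset between the scales is irrelevant.
A change of 1°C is a change of 1.8°F, so per °C the value is 5.69 × 1.8 = 10.242.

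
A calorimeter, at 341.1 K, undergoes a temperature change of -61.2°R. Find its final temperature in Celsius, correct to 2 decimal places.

33.95°C

Initial temperature in Celsius: 341.1 - 273.15 = 67.9500°C.
The 61.2°R change is an interval, so only the factor 5/9 applies: -61.2 × 5/9 = -34.0000°C.
Final Celsius temperature: 67.9500 - 34.0000 = 33.9500°C.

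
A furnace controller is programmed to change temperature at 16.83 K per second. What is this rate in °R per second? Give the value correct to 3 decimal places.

30.294 °R/second

The quantity depends on a temperature interval, so only the ratio of degree sizes applies; the offset between the scales is irrelevant.
A change of 1 K is a change of 1.8°R, so 16.83 × 1.8 = 30.294.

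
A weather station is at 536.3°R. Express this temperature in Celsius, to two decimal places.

In Celsius: (536.3 - 491.67) × 5/9 = 24.7944°C.

24.79°C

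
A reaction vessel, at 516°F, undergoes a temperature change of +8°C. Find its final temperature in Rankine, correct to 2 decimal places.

990.07°R

Initial temperature in Celsius: (516 - 32) × 5/9 = 268.8889°C.
Final Celsius temperature: 268.8889 + 8.0000 = 276.8889°C.
In Rankine: 276.8889 × 1.8 + 491.67 = 990.07°R.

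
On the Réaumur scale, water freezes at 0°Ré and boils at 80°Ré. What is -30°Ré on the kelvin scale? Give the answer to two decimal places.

235.65 K

Linear interpolation between the fixed points: C = (-30 - 0) × 100 / (80 - 0) = -37.5000°C.
Then -37.5000 + 273.15 = 235.65 K.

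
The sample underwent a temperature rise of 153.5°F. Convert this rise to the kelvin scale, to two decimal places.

Only the scale ratio 5/9 matters for a change in temperature.
153.5 × 5/9 = 85.28.

85.28 K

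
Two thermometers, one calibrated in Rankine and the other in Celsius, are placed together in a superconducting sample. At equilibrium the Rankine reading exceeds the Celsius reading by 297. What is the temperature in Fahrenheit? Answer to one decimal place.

Let x be the Rankine reading; then the Celsius reading is 5/9·x - 273.15.
(5/9·x - 273.15) - x = -297  ⇒  (-4/9)·x = -23.85  ⇒  x = 53.6625°R.
In Celsius: (53.6625 - 491.67) × 5/9 = -243.3375°C.
In Fahrenheit: -243.3375 × 1.8 + 32 = -406.0°F.

-406.0°F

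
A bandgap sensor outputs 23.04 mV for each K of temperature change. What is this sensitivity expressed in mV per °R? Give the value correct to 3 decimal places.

12.800 mV per °R

The quantity depends on a temperature interval, so only the ratio of degree sizes applies; the offset between the scales is irrelevant.
A change of 1°R is a change of 5/9 K, so per °R the value is 23.04 × 5/9 = 12.800.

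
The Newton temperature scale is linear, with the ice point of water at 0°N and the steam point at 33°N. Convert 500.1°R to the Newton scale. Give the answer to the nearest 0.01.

1.55°N

First in Celsius: (500.1 - 491.67) × 5/9 = 4.6833°C.
Linearly onto the Newton scale: 0 + (4.6833 / 100) × (33 - 0) = 1.55°N.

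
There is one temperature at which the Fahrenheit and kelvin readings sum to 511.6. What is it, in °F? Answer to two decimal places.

Let F be the Fahrenheit reading. The kelvin reading is K = 5/9·F + 255.372.
Require F + K = 511.6: (14/9)·F + 255.372 = 511.6.
F = (511.6 - 255.372) / (14/9) = 164.72.

164.72°F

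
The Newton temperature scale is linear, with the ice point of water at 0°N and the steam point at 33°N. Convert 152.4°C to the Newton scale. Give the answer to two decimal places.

Linearly onto the Newton scale: 0 + (152.4000 / 100) × (33 - 0) = 50.29°N.

50.29°N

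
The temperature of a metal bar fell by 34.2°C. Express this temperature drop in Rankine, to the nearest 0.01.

61.56°R

An interval of 1°C corresponds to 1.8°R.
34.2 × 1.8 = 61.56.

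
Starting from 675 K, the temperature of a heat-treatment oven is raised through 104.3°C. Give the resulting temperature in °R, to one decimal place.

1402.7°R

Initial temperature in Celsius: 675 - 273.15 = 401.8500°C.
Final Celsius temperature: 401.8500 + 104.3000 = 506.1500°C.
In Rankine: 506.1500 × 1.8 + 491.67 = 1402.7°R.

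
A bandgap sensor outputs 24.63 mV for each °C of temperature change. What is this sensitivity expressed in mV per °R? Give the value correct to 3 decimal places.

13.683 mV per °R

Since only a temperature interval is involved, the additive offset between the scales drops out.
A change of 1°R is a change of 5/9°C, so per °R the value is 24.63 × 5/9 = 13.683.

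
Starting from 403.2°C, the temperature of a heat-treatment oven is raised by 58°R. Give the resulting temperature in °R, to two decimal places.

1275.43°R

The 58°R change is an interval, so only the factor 5/9 applies: +58 × 5/9 = +32.2222°C.
Final Celsius temperature: 403.2000 + 32.2222 = 435.4222°C.
In Rankine: 435.4222 × 1.8 + 491.67 = 1275.43°R.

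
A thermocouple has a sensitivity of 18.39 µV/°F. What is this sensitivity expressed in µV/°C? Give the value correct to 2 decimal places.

33.10 µV/°C

Since only a temperature interval is involved, the additive offset between the scales drops out.
A change of 1°C is a change of 1.8°F, so per °C the value is 18.39 × 1.8 = 33.10.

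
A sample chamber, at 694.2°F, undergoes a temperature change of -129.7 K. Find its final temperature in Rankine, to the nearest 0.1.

Initial temperature in Celsius: (694.2 - 32) × 5/9 = 367.8889°C.
The 129.7 K change is an interval; Kelvin and Celsius degrees are the same size, so ΔC = -129.7°C.
Final Celsius temperature: 367.8889 - 129.7000 = 238.1889°C.
In Rankine: 238.1889 × 1.8 + 491.67 = 920.4°R.

920.4°R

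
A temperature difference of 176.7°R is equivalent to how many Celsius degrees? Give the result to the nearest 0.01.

Only the scale ratio 5/9 matters for a change in temperature.
176.7 × 5/9 = 98.17.

98.17°C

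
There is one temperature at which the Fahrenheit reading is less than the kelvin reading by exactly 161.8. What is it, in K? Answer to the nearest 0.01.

372.34 K

Let K be the kelvin reading. The Fahrenheit reading is F = 1.8·K - 459.67.
Require F - K = -161.8: (0.8)·K - 459.67 = -161.8.
K = (-161.8 + 459.67) / (0.8) = 372.34.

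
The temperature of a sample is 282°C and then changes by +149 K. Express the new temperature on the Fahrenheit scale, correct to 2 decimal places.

The 149 K change is an interval; Kelvin and Celsius degrees are the same size, so ΔC = +149°C.
Final Celsius temperature: 282.0000 + 149.0000 = 431.0000°C.
In Fahrenheit: 431.0000 × 1.8 + 32 = 807.80°F.

807.80°F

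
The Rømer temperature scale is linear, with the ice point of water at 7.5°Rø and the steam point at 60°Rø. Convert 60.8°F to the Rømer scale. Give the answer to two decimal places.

First in Celsius: (60.8 - 32) × 5/9 = 16.0000°C.
Linearly onto the Rømer scale: 7.5 + (16.0000 / 100) × (60 - 7.5) = 15.90°Rø.

15.90°Rø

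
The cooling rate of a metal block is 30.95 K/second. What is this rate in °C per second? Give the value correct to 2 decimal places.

30.95 °C/second

Since only a temperature interval is involved, the additive offset between the scales drops out.
A change of 1 K is a change of 1°C, so 30.95 × 1 = 30.95.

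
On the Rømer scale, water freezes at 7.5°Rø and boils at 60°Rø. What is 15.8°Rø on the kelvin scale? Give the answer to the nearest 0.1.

289.0 K

Linear interpolation between the fixed points: C = (15.8 - 7.5) × 100 / (60 - 7.5) = 15.8095°C.
Then 15.8095 + 273.15 = 289.0 K.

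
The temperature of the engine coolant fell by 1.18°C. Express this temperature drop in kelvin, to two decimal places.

1.18 K

Celsius and kelvin degrees are the same size, so the interval is unchanged: 1.18.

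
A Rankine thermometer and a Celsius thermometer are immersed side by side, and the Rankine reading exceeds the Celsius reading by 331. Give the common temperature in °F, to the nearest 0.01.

Let x be the Rankine reading; then the Celsius reading is 5/9·x - 273.15.
(5/9·x - 273.15) - x = -331  ⇒  (-4/9)·x = -57.85  ⇒  x = 130.1625°R.
In Celsius: (130.1625 - 491.67) × 5/9 = -200.8375°C.
In Fahrenheit: -200.8375 × 1.8 + 32 = -329.51°F.

-329.51°F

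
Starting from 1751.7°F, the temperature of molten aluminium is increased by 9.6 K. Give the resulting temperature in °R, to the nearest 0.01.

2228.65°R

Initial temperature in Celsius: (1751.7 - 32) × 5/9 = 955.3889°C.
The 9.6 K change is an interval; Kelvin and Celsius degrees are the same size, so ΔC = +9.6°C.
Final Celsius temperature: 955.3889 + 9.6000 = 964.9889°C.
In Rankine: 964.9889 × 1.8 + 491.67 = 2228.65°R.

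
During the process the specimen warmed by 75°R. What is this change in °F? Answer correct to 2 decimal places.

Rankine and Fahrenheit degrees are the same size, so the interval is unchanged: 75.00.

75.00°F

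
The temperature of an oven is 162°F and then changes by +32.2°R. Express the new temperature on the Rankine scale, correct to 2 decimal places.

Initial temperature in Celsius: (162 - 32) × 5/9 = 72.2222°C.
The 32.2°R change is an interval, so only the factor 5/9 applies: +32.2 × 5/9 = +17.8889°C.
Final Celsius temperature: 72.2222 + 17.8889 = 90.1111°C.
In Rankine: 90.1111 × 1.8 + 491.67 = 653.87°R.

653.87°R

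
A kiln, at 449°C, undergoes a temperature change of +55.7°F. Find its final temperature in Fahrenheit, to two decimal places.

The 55.7°F change is an interval, so only the factor 5/9 applies: +55.7 × 5/9 = +30.9444°C.
Final Celsius temperature: 449.0000 + 30.9444 = 479.9444°C.
In Fahrenheit: 479.9444 × 1.8 + 32 = 895.90°F.

895.90°F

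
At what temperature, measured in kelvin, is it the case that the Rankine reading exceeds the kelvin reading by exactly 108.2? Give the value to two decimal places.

135.25 K

Let K be the kelvin reading. The Rankine reading is R = 1.8·K.
Require R - K = 108.2: (0.8)·K = 108.2.
K = (108.2) / (0.8) = 135.25.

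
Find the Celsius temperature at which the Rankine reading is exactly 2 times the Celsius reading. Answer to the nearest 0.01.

2458.35°C

Let C be the Celsius reading. The Rankine reading is R = 1.8·C + 491.67.
Require R = 2·C: 1.8·C + 491.67 = 2·C.
(-0.2)·C = -491.67  ⇒  C = 2458.35.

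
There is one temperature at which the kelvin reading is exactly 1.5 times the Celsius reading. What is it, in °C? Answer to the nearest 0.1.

Let C be the Celsius reading. The kelvin reading is K = 1·C + 273.15.
Require K = 1.5·C: 1·C + 273.15 = 1.5·C.
(-0.5)·C = -273.15  ⇒  C = 546.3.

546.3°C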